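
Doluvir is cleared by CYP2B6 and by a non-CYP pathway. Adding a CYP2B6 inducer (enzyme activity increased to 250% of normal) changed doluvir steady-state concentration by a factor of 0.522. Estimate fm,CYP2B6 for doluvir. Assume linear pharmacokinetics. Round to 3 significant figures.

Write x for the fraction cleared via CYP2B6. The observed steady-state concentration change means clearance rose to 1/0.522 = 1.916 of baseline.
Only the CYP2B6 route changed, so 1.916 = x·2.5 + (1 − x), giving x = 0.610.

0.610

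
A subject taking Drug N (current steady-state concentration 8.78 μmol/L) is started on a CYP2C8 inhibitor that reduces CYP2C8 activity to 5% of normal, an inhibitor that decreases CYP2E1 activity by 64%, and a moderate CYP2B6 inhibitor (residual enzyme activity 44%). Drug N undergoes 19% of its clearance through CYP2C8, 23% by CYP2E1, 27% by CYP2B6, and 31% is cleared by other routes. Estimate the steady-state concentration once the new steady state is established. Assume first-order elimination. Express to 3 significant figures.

CYP2C8: 0.19 × 0.05 = 0.0095
CYP2E1: 0.23 × 0.36 = 0.0828
CYP2B6: 0.27 × 0.44 = 0.1188
Other: 0.31 (unchanged)
Relative clearance = 0.0095 + 0.0828 + 0.1188 + 0.31 = 0.5211.
Steady-state concentration ∝ 1/CL: new value = 8.78 / 0.5211 = 16.8 μmol/L.

16.8 μmol/L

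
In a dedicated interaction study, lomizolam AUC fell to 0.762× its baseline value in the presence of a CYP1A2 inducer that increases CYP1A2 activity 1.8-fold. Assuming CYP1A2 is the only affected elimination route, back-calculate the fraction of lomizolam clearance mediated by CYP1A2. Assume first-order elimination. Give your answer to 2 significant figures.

Call the CYP1A2 fraction fm. After the interaction, CL_new/CL_old = fm × 1.8 + (1 − fm).
AUC ratio = 1 / (new CL fraction), so new CL fraction = 1 / 0.762 = 1.312.
fm × 1.8 + 1 − fm = 1.312  ⇒  fm × (1.8 − 1) = 0.3123  ⇒  fm = 0.39.

0.39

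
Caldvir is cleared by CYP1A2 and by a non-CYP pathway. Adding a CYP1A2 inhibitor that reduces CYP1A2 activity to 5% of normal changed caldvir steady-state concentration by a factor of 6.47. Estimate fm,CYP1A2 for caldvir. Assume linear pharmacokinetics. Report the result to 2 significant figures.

0.89

Let x = fm,CYP1A2. Because steady-state concentration ∝ 1/CL, relative clearance fell to 1/6.47 = 0.1546.
Setting x·0.05 + (1 − x) = 0.1546 and solving: x = (0.1546 − 1)/(0.05 − 1) = 0.89.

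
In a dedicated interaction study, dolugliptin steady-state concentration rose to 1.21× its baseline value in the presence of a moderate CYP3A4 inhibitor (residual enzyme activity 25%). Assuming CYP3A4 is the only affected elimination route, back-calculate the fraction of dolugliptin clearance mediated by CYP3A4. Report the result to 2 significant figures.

0.23

CL'/CL = 1 / 1.21 = 0.8264
0.25·fm + (1 − fm) = 0.8264
fm = (0.8264 − 1) / (0.25 − 1) = 0.23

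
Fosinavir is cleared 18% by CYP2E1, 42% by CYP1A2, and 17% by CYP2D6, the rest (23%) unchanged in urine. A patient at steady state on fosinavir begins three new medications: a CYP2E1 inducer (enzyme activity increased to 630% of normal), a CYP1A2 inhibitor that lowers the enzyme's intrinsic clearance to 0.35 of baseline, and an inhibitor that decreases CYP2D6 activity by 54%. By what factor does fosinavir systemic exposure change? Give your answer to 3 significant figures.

0.629

CYP2E1: 0.18 × 6.3 = 1.134
CYP1A2: 0.42 × 0.35 = 0.147
CYP2D6: 0.17 × 0.46 = 0.0782
Other: 0.23 (unchanged)
New clearance relative to baseline: 1.134 + 0.147 + 0.0782 + 0.23 = 1.5892.
Because systemic exposure varies inversely with clearance, the combined effect is 1 / 1.5892 = 0.629.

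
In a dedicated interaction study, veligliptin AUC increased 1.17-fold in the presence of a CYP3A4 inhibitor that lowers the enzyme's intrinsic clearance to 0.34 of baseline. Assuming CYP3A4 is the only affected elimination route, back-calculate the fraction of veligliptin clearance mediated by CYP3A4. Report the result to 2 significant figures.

0.22

CL'/CL = 1 / 1.17 = 0.8547
0.34·fm + (1 − fm) = 0.8547
fm = (0.8547 − 1) / (0.34 − 1) = 0.22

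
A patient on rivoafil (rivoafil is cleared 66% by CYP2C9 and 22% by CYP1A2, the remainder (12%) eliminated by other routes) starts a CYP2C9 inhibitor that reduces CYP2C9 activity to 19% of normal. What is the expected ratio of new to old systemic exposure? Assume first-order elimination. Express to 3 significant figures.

The CYP2C9 pathway (66% of clearance) falls to 0.19× activity: 0.66 × 0.19 = 0.1254.
CYP1A2 (22%) and the residual 12% are unaffected.
Relative clearance = 0.1254 + 0.22 + 0.12 = 0.4654.
Since systemic exposure ∝ 1/CL, the ratio is 1 / 0.4654 = 2.15.

2.15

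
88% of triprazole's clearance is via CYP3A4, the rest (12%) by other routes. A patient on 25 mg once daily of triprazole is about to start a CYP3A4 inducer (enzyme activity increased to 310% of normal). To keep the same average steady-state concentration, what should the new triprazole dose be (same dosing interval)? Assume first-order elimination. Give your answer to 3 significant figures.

The CYP3A4 pathway (88% of clearance) rises to 3.1× activity: 0.88 × 3.1 = 2.728.
Non-CYP routes (12%) are unchanged.
CL_new/CL_old = 2.728 + 0.12 = 2.848.
To maintain the same steady-state level, dose must scale with clearance: new dose = 25 × 2.848 = 71.2 mg.

71.2 mg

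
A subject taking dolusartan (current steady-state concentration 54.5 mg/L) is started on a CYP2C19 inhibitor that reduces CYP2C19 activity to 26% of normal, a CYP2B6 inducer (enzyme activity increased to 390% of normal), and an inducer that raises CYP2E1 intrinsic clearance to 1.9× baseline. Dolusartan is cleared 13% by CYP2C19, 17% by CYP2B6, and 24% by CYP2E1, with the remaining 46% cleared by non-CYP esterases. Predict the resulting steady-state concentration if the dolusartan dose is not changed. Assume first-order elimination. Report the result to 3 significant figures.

The CYP2C19 pathway (13% of clearance) is reduced to 0.26× activity: 0.13 × 0.26 = 0.0338.
The CYP2B6 pathway (17% of clearance) increases to 3.9× activity: 0.17 × 3.9 = 0.663.
The CYP2E1 pathway (24% of clearance) increases to 1.9× activity: 0.24 × 1.9 = 0.456.
Non-CYP routes (46%) are unchanged.
Relative clearance = 0.0338 + 0.663 + 0.456 + 0.46 = 1.6128.
Steady-state concentration ∝ 1/CL: new value = 54.5 / 1.6128 = 33.8 mg/L.

33.8 mg/L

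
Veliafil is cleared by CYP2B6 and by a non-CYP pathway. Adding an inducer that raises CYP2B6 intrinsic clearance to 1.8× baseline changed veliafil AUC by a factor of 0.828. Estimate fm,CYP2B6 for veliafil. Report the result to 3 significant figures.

Write x for the fraction cleared via CYP2B6. The observed AUC change means clearance rose to 1/0.828 = 1.208 of baseline.
Only the CYP2B6 route changed, so 1.208 = x·1.8 + (1 − x), giving x = 0.260.

0.260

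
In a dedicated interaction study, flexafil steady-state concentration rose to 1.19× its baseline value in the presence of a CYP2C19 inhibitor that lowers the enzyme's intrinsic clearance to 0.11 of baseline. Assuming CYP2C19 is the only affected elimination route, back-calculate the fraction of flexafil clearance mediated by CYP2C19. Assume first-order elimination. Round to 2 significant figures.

Call the CYP2C19 fraction fm. After the interaction, CL_new/CL_old = fm × 0.11 + (1 − fm).
Steady-state concentration ratio = 1 / (new CL fraction), so new CL fraction = 1 / 1.19 = 0.8403.
fm × 0.11 + 1 − fm = 0.8403  ⇒  fm × (0.11 − 1) = −0.1597  ⇒  fm = 0.18.

0.18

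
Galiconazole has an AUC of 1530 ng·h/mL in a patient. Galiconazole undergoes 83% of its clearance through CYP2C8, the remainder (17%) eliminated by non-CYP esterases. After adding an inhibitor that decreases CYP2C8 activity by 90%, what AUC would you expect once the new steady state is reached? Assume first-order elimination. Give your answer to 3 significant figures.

6.05 × 10³ ng·h/mL

CYP2C8: 0.83 × 0.1 = 0.083
Other: 0.17 (unchanged)
Relative clearance = 0.083 + 0.17 = 0.253.
With dosing unchanged, AUC scales as 1/CL: 1530 / 0.253 = 6.05 × 10³ ng·h/mL.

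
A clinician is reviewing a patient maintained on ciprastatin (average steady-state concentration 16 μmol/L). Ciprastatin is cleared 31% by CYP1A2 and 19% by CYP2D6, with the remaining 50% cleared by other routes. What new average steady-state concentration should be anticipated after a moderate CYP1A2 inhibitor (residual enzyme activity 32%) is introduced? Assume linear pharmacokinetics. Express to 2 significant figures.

20 μmol/L

CYP1A2: 0.31 × 0.32 = 0.0992
CYP2D6: 0.19 (unchanged)
Other: 0.5 (unchanged)
CL_new/CL_old = 0.0992 + 0.19 + 0.5 = 0.7892.
Average steady-state concentration ∝ 1/CL, so new value = 16 / 0.7892 = 20 μmol/L.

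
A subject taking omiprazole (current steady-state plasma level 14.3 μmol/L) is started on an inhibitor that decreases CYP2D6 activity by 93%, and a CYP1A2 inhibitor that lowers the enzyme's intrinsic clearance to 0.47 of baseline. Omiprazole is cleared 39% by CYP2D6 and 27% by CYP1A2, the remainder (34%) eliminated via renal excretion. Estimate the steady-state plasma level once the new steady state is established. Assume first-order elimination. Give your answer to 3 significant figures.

28.9 μmol/L

CYP2D6: 0.39 × 0.07 = 0.0273
CYP1A2: 0.27 × 0.47 = 0.1269
Other: 0.34 (unchanged)
CL_new/CL_old = 0.0273 + 0.1269 + 0.34 = 0.4942.
Steady-state plasma level ∝ 1/CL: new value = 14.3 / 0.4942 = 28.9 μmol/L.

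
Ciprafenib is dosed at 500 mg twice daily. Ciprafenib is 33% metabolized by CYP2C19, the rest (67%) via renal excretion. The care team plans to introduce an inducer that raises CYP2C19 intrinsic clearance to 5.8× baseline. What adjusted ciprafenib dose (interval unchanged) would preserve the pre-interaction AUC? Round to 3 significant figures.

1.29 × 10³ mg

CYP2C19: 0.33 × 5.8 = 1.914
Other: 0.67 (unchanged)
Relative clearance = 1.914 + 0.67 = 2.584.
Exposure is unchanged when dose changes in proportion to clearance. New dose = 500 mg × 2.584 = 1.29 × 10³ mg.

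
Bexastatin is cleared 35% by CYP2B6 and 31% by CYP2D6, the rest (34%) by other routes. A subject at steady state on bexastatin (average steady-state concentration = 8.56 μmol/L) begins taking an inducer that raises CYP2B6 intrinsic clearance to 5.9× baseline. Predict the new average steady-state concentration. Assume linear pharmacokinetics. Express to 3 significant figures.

The CYP2B6 pathway (35% of clearance) rises to 5.9× activity: 0.35 × 5.9 = 2.065.
CYP2D6 (31%) and the residual 34% are unaffected.
New clearance relative to baseline: 2.065 + 0.31 + 0.34 = 2.715.
New average steady-state concentration = baseline ÷ relative clearance = 8.56 / 2.715 = 3.15 μmol/L.

3.15 μmol/L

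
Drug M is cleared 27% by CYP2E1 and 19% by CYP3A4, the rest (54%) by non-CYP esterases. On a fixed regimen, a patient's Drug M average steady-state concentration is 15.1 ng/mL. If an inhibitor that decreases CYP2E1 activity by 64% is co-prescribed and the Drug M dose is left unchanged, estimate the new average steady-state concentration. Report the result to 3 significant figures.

18.3 ng/mL

The CYP2E1 pathway (27% of clearance) is reduced to 0.36× activity: 0.27 × 0.36 = 0.0972.
CYP3A4 (19%) and the residual 54% are unaffected.
Relative clearance = 0.0972 + 0.19 + 0.54 = 0.8272.
Average steady-state concentration ∝ 1/CL, so new value = 15.1 / 0.8272 = 18.3 ng/mL.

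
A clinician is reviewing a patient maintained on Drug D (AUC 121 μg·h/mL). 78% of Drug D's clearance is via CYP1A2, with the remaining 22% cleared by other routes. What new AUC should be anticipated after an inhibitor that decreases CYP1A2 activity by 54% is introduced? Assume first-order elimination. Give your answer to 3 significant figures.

209 μg·h/mL

CYP1A2: 0.78 × 0.46 = 0.3588
Other: 0.22 (unchanged)
CL_new/CL_old = 0.3588 + 0.22 = 0.5788.
AUC ∝ 1/CL, so new value = 121 / 0.5788 = 209 μg·h/mL.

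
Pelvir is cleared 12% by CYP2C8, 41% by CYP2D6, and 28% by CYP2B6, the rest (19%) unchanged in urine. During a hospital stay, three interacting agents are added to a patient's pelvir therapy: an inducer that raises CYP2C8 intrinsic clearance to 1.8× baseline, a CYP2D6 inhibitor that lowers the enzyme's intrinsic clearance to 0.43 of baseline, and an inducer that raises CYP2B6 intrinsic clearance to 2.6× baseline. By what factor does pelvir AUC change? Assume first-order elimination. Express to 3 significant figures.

0.763

CYP2C8: 0.12 × 1.8 = 0.216
CYP2D6: 0.41 × 0.43 = 0.1763
CYP2B6: 0.28 × 2.6 = 0.728
Other: 0.19 (unchanged)
New clearance relative to baseline: 0.216 + 0.1763 + 0.728 + 0.19 = 1.3103.
Because AUC varies inversely with clearance, the combined effect is 1 / 1.3103 = 0.763.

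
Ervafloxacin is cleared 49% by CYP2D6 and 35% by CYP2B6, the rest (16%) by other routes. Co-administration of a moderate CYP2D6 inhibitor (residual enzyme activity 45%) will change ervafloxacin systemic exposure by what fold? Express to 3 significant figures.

1.37

The CYP2D6 pathway (49% of clearance) is reduced to 0.45× activity: 0.49 × 0.45 = 0.2205.
CYP2B6 (35%) and the residual 16% are unaffected.
CL_new/CL_old = 0.2205 + 0.35 + 0.16 = 0.7305.
Systemic exposure is inversely proportional to clearance, so the fold-change is 1 / 0.7305 = 1.37.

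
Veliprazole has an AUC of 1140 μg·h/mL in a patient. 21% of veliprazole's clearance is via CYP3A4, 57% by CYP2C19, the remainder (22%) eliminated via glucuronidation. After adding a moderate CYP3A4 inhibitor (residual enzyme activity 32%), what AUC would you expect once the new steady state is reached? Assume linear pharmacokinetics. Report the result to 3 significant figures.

The CYP3A4 pathway (21% of clearance) drops to 0.32× activity: 0.21 × 0.32 = 0.0672.
CYP2C19 (57%) and the residual 22% are unaffected.
New clearance relative to baseline: 0.0672 + 0.57 + 0.22 = 0.8572.
With dosing unchanged, AUC scales as 1/CL: 1140 / 0.8572 = 1.33 × 10³ μg·h/mL.

1.33 × 10³ μg·h/mL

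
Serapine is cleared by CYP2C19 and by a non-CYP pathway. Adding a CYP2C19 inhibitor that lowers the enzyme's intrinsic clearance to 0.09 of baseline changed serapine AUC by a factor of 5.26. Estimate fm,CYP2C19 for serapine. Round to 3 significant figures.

Call the CYP2C19 fraction fm. After the interaction, CL_new/CL_old = fm × 0.09 + (1 − fm).
AUC ratio = 1 / (new CL fraction), so new CL fraction = 1 / 5.26 = 0.1901.
fm × 0.09 + 1 − fm = 0.1901  ⇒  fm × (0.09 − 1) = −0.8099  ⇒  fm = 0.890.

0.890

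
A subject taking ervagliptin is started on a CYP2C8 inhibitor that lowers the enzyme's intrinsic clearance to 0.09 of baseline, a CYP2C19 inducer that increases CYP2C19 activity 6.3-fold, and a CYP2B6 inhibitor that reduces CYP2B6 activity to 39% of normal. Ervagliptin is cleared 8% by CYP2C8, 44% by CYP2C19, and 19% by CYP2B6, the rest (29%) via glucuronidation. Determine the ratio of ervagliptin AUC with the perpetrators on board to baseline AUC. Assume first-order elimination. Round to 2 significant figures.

0.32

CYP2C8: 0.08 × 0.09 = 0.0072
CYP2C19: 0.44 × 6.3 = 2.772
CYP2B6: 0.19 × 0.39 = 0.0741
Other: 0.29 (unchanged)
New clearance relative to baseline: 0.0072 + 2.772 + 0.0741 + 0.29 = 3.1433.
AUC ∝ 1/CL: fold-change = 1 / 3.1433 = 0.32.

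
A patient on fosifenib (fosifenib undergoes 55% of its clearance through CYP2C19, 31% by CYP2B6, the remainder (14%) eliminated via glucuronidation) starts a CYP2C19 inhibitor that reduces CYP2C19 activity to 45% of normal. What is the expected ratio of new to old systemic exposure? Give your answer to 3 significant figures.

The CYP2C19 pathway (55% of clearance) drops to 0.45× activity: 0.55 × 0.45 = 0.2475.
CYP2B6 (31%) and the residual 14% are unaffected.
New clearance relative to baseline: 0.2475 + 0.31 + 0.14 = 0.6975.
Since systemic exposure ∝ 1/CL, the ratio is 1 / 0.6975 = 1.43.

1.43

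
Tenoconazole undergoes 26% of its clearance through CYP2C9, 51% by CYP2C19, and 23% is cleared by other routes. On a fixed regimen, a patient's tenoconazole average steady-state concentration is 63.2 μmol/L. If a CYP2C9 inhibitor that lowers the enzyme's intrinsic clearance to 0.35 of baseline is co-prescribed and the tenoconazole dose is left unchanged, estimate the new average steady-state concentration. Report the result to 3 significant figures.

76.1 μmol/L

The CYP2C9 pathway (26% of clearance) falls to 0.35× activity: 0.26 × 0.35 = 0.091.
CYP2C19 (51%) and the residual 23% are unaffected.
CL_new/CL_old = 0.091 + 0.51 + 0.23 = 0.831.
With dosing unchanged, average steady-state concentration scales as 1/CL: 63.2 / 0.831 = 76.1 μmol/L.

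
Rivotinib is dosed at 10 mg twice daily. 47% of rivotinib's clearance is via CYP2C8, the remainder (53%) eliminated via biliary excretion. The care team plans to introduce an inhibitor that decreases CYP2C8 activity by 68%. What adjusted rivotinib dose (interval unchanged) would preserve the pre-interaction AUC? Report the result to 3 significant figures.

CYP2C8: 0.47 × 0.32 = 0.1504
Other: 0.53 (unchanged)
CL_new/CL_old = 0.1504 + 0.53 = 0.6804.
Css,avg = (dose rate)/CL, so holding Css fixed requires dose ∝ CL: 10 × 0.6804 = 6.80 mg.

6.80 mg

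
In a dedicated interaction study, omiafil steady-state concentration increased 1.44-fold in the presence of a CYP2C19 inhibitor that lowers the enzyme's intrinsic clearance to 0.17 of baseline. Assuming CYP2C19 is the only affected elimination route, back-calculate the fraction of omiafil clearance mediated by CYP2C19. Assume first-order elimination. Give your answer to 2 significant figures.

0.37

Let x = fm,CYP2C19. Because steady-state concentration ∝ 1/CL, relative clearance fell to 1/1.44 = 0.6944.
Only the CYP2C19 route changed, so 0.6944 = x·0.17 + (1 − x), giving x = 0.37.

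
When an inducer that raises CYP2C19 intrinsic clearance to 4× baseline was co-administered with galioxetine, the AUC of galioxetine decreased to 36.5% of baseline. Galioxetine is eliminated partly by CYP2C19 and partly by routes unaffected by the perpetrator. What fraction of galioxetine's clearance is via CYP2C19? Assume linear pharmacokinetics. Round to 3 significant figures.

0.580

Write x for the fraction cleared via CYP2C19. The observed AUC change means clearance rose to 1/0.365 = 2.74 of baseline.
Setting x·4 + (1 − x) = 2.74 and solving: x = (2.74 − 1)/(4 − 1) = 0.580.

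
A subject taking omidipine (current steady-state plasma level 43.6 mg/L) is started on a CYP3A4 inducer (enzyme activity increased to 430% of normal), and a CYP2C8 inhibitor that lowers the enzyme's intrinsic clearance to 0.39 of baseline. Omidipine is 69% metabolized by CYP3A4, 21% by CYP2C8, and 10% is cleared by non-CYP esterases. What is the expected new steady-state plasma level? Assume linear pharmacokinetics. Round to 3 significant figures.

13.8 mg/L

The CYP3A4 pathway (69% of clearance) increases to 4.3× activity: 0.69 × 4.3 = 2.967.
The CYP2C8 pathway (21% of clearance) is reduced to 0.39× activity: 0.21 × 0.39 = 0.0819.
The remaining 10% of clearance is unaffected.
Relative clearance = 2.967 + 0.0819 + 0.1 = 3.1489.
Steady-state plasma level ∝ 1/CL: new value = 43.6 / 3.1489 = 13.8 mg/L.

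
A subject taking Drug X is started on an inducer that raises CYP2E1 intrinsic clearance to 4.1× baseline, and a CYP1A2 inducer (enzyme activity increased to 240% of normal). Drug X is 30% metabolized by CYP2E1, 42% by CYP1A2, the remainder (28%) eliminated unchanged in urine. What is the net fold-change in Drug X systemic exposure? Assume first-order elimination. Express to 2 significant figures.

The CYP2E1 pathway (30% of clearance) increases to 4.1× activity: 0.3 × 4.1 = 1.23.
The CYP1A2 pathway (42% of clearance) is boosted to 2.4× activity: 0.42 × 2.4 = 1.008.
Non-CYP routes (28%) are unchanged.
New clearance relative to baseline: 1.23 + 1.008 + 0.28 = 2.518.
Net systemic exposure ratio = 1 / 2.518 = 0.40.

0.40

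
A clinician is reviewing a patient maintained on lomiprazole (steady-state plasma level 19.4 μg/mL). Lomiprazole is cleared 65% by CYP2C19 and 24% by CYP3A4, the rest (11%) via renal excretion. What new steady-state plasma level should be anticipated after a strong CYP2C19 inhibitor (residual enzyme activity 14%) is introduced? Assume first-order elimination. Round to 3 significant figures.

44.0 μg/mL

The CYP2C19 pathway (65% of clearance) falls to 0.14× activity: 0.65 × 0.14 = 0.091.
CYP3A4 (24%) and the residual 11% are unaffected.
New clearance relative to baseline: 0.091 + 0.24 + 0.11 = 0.441.
With dosing unchanged, steady-state plasma level scales as 1/CL: 19.4 / 0.441 = 44.0 μg/mL.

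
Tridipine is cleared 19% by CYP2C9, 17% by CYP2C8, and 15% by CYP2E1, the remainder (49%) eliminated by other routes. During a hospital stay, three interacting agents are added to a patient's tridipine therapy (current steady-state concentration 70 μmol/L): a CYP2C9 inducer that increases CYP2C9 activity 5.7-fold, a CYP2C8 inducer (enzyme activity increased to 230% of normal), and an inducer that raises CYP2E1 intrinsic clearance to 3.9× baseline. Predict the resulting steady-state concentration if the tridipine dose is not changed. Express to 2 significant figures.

27 μmol/L

CYP2C9: 0.19 × 5.7 = 1.083
CYP2C8: 0.17 × 2.3 = 0.391
CYP2E1: 0.15 × 3.9 = 0.585
Other: 0.49 (unchanged)
Relative clearance = 1.083 + 0.391 + 0.585 + 0.49 = 2.549.
Dividing the baseline by the relative clearance: 70 / 2.549 = 27 μmol/L.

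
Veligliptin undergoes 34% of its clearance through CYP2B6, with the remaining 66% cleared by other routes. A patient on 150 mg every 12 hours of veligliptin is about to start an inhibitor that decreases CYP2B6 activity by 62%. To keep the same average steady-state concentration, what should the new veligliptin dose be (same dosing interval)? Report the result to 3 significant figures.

The CYP2B6 pathway (34% of clearance) is reduced to 0.38× activity: 0.34 × 0.38 = 0.1292.
Non-CYP routes (66%) are unchanged.
CL_new/CL_old = 0.1292 + 0.66 = 0.7892.
To maintain the same steady-state level, dose must scale with clearance: new dose = 150 × 0.7892 = 118 mg.

118 mg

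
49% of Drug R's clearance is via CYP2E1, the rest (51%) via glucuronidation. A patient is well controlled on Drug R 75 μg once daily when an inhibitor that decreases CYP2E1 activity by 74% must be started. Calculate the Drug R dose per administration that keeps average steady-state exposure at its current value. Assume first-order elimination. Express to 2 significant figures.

48 μg

The CYP2E1 pathway (49% of clearance) is reduced to 0.26× activity: 0.49 × 0.26 = 0.1274.
Non-CYP routes (51%) are unchanged.
New clearance relative to baseline: 0.1274 + 0.51 = 0.6374.
Exposure is unchanged when dose changes in proportion to clearance. New dose = 75 μg × 0.6374 = 48 μg.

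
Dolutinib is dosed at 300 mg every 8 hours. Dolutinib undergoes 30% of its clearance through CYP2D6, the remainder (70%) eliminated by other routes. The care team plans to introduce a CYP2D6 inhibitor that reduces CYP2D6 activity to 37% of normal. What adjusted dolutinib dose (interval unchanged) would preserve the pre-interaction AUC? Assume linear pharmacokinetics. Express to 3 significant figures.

243 mg

The CYP2D6 pathway (30% of clearance) is reduced to 0.37× activity: 0.3 × 0.37 = 0.111.
The remaining 70% of clearance is unaffected.
CL_new/CL_old = 0.111 + 0.7 = 0.811.
To maintain the same steady-state level, dose must scale with clearance: new dose = 300 × 0.811 = 243 mg.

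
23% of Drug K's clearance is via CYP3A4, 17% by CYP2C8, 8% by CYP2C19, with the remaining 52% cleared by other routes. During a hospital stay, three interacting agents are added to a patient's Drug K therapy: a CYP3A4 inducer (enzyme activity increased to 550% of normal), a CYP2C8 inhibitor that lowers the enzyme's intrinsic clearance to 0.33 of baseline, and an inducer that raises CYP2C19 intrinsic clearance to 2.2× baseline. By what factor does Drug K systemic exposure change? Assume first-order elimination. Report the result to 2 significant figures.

0.50

The CYP3A4 pathway (23% of clearance) is boosted to 5.5× activity: 0.23 × 5.5 = 1.265.
The CYP2C8 pathway (17% of clearance) is reduced to 0.33× activity: 0.17 × 0.33 = 0.0561.
The CYP2C19 pathway (8% of clearance) is boosted to 2.2× activity: 0.08 × 2.2 = 0.176.
The remaining 52% of clearance is unaffected.
New clearance relative to baseline: 1.265 + 0.0561 + 0.176 + 0.52 = 2.0171.
Systemic exposure ∝ 1/CL: fold-change = 1 / 2.0171 = 0.50.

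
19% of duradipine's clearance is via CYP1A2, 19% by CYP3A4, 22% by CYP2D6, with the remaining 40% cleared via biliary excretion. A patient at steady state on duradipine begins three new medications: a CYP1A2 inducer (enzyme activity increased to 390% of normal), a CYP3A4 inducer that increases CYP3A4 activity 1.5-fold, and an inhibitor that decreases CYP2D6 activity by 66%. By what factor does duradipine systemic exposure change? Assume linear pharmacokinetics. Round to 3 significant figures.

0.666

The CYP1A2 pathway (19% of clearance) rises to 3.9× activity: 0.19 × 3.9 = 0.741.
The CYP3A4 pathway (19% of clearance) increases to 1.5× activity: 0.19 × 1.5 = 0.285.
The CYP2D6 pathway (22% of clearance) is reduced to 0.34× activity: 0.22 × 0.34 = 0.0748.
Non-CYP routes (40%) are unchanged.
Relative clearance = 0.741 + 0.285 + 0.0748 + 0.4 = 1.5008.
Because systemic exposure varies inversely with clearance, the combined effect is 1 / 1.5008 = 0.666.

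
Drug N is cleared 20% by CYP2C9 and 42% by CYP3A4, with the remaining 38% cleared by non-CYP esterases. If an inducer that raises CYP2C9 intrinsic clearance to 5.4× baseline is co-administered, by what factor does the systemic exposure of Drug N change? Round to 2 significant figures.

CYP2C9: 0.2 × 5.4 = 1.08
CYP3A4: 0.42 (unchanged)
Other: 0.38 (unchanged)
CL_new/CL_old = 1.08 + 0.42 + 0.38 = 1.88.
Systemic exposure ratio = CL_old/CL_new = 1 / 1.88 = 0.53.

0.53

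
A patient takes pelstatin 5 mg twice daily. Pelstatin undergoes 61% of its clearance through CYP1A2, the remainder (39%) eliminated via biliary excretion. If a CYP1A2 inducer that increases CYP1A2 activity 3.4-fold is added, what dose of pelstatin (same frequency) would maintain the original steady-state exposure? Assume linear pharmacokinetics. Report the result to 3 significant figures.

12.3 mg

The CYP1A2 pathway (61% of clearance) increases to 3.4× activity: 0.61 × 3.4 = 2.074.
Non-CYP routes (39%) are unchanged.
New clearance relative to baseline: 2.074 + 0.39 = 2.464.
To maintain the same steady-state level, dose must scale with clearance: new dose = 5 × 2.464 = 12.3 mg.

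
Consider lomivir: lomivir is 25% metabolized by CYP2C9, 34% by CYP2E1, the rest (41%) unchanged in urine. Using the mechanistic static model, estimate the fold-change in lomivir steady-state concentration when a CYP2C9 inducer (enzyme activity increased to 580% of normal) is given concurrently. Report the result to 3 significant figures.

The CYP2C9 pathway (25% of clearance) increases to 5.8× activity: 0.25 × 5.8 = 1.45.
CYP2E1 (34%) and the residual 41% are unaffected.
Relative clearance = 1.45 + 0.34 + 0.41 = 2.2.
Steady-state concentration is inversely proportional to clearance, so the fold-change is 1 / 2.2 = 0.455.

0.455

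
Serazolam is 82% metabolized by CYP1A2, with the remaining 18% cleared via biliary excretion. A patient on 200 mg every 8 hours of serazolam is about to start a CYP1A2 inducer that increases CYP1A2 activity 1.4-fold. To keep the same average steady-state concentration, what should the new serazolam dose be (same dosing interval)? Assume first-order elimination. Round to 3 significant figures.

266 mg

The CYP1A2 pathway (82% of clearance) is boosted to 1.4× activity: 0.82 × 1.4 = 1.148.
Non-CYP routes (18%) are unchanged.
Relative clearance = 1.148 + 0.18 = 1.328.
Css,avg = (dose rate)/CL, so holding Css fixed requires dose ∝ CL: 200 × 1.328 = 266 mg.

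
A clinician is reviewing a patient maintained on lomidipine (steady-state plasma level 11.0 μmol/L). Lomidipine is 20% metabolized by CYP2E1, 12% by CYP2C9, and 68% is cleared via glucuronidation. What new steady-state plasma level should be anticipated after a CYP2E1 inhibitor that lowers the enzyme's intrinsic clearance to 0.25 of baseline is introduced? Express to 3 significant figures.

12.9 μmol/L

The CYP2E1 pathway (20% of clearance) drops to 0.25× activity: 0.2 × 0.25 = 0.05.
CYP2C9 (12%) and the residual 68% are unaffected.
New clearance relative to baseline: 0.05 + 0.12 + 0.68 = 0.85.
With dosing unchanged, steady-state plasma level scales as 1/CL: 11.0 / 0.85 = 12.9 μmol/L.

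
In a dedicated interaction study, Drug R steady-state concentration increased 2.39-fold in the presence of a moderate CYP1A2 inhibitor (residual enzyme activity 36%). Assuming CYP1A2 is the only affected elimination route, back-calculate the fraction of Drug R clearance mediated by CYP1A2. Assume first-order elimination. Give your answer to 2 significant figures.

Let fm be the CYP1A2 fraction. New clearance relative to baseline = fm × 0.36 + (1 − fm).
Steady-state concentration ratio = 1 / (new CL fraction), so new CL fraction = 1 / 2.39 = 0.4184.
fm × 0.36 + 1 − fm = 0.4184  ⇒  fm × (0.36 − 1) = −0.5816  ⇒  fm = 0.91.

0.91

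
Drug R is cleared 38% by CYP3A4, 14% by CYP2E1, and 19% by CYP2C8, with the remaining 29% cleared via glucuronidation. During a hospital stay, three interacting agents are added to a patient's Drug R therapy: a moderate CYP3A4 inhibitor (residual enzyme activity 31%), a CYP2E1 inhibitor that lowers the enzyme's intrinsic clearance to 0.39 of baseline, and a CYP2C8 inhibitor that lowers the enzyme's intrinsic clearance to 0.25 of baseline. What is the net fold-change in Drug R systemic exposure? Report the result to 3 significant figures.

1.96

The CYP3A4 pathway (38% of clearance) falls to 0.31× activity: 0.38 × 0.31 = 0.1178.
The CYP2E1 pathway (14% of clearance) falls to 0.39× activity: 0.14 × 0.39 = 0.0546.
The CYP2C8 pathway (19% of clearance) is reduced to 0.25× activity: 0.19 × 0.25 = 0.0475.
Non-CYP routes (29%) are unchanged.
Relative clearance = 0.1178 + 0.0546 + 0.0475 + 0.29 = 0.5099.
Because systemic exposure varies inversely with clearance, the combined effect is 1 / 0.5099 = 1.96.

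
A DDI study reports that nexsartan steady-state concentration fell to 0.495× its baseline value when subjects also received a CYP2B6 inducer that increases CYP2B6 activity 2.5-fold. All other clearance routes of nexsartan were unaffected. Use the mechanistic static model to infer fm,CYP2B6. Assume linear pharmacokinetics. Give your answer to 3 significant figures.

Write x for the fraction cleared via CYP2B6. The observed steady-state concentration change means clearance rose to 1/0.495 = 2.02 of baseline.
Only the CYP2B6 route changed, so 2.02 = x·2.5 + (1 − x), giving x = 0.680.

0.680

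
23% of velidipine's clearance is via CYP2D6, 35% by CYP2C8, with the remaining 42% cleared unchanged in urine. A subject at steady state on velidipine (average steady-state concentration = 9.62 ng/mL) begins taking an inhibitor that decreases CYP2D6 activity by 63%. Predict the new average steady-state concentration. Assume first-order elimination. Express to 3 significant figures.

CYP2D6: 0.23 × 0.37 = 0.0851
CYP2C8: 0.35 (unchanged)
Other: 0.42 (unchanged)
New clearance relative to baseline: 0.0851 + 0.35 + 0.42 = 0.8551.
Average steady-state concentration ∝ 1/CL, so new value = 9.62 / 0.8551 = 11.3 ng/mL.

11.3 ng/mL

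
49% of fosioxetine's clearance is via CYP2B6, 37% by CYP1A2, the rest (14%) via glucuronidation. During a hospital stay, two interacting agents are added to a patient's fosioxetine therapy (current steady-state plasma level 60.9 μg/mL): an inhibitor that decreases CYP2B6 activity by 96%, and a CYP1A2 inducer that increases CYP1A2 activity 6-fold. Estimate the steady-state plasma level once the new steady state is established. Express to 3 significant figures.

25.6 μg/mL

The CYP2B6 pathway (49% of clearance) drops to 0.04× activity: 0.49 × 0.04 = 0.0196.
The CYP1A2 pathway (37% of clearance) increases to 6× activity: 0.37 × 6 = 2.22.
The remaining 14% of clearance is unaffected.
New clearance relative to baseline: 0.0196 + 2.22 + 0.14 = 2.3796.
New steady-state plasma level = 60.9 / 2.3796 = 25.6 μg/mL (concentration scales inversely with clearance).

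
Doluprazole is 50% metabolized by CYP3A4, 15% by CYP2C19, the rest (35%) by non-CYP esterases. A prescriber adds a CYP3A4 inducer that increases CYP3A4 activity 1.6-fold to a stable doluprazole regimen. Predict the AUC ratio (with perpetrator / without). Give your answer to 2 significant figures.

The CYP3A4 pathway (50% of clearance) is boosted to 1.6× activity: 0.5 × 1.6 = 0.8.
CYP2C19 (15%) and the residual 35% are unaffected.
Relative clearance = 0.8 + 0.15 + 0.35 = 1.3.
AUC is inversely proportional to clearance, so the fold-change is 1 / 1.3 = 0.77.

0.77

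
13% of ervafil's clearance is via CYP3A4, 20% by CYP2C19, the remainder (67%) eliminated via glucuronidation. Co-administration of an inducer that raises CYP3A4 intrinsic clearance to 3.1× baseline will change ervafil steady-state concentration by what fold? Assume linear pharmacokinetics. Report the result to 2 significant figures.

The CYP3A4 pathway (13% of clearance) rises to 3.1× activity: 0.13 × 3.1 = 0.403.
CYP2C19 (20%) and the residual 67% are unaffected.
Relative clearance = 0.403 + 0.2 + 0.67 = 1.273.
Steady-state concentration ratio = CL_old/CL_new = 1 / 1.273 = 0.79.

0.79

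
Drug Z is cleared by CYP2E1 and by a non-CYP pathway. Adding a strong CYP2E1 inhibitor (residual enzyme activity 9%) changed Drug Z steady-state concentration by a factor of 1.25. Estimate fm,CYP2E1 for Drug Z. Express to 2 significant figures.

CL'/CL = 1 / 1.25 = 0.8
0.09·fm + (1 − fm) = 0.8
fm = (0.8 − 1) / (0.09 − 1) = 0.22

0.22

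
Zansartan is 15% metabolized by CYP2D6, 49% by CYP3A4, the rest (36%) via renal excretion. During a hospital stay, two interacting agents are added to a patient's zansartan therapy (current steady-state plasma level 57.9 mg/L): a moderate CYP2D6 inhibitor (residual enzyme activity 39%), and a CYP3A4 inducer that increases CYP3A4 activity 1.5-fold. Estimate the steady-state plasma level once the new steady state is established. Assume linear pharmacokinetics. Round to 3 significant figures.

50.2 mg/L

The CYP2D6 pathway (15% of clearance) falls to 0.39× activity: 0.15 × 0.39 = 0.0585.
The CYP3A4 pathway (49% of clearance) is boosted to 1.5× activity: 0.49 × 1.5 = 0.735.
Non-CYP routes (36%) are unchanged.
CL_new/CL_old = 0.0585 + 0.735 + 0.36 = 1.1535.
Dividing the baseline by the relative clearance: 57.9 / 1.1535 = 50.2 mg/L.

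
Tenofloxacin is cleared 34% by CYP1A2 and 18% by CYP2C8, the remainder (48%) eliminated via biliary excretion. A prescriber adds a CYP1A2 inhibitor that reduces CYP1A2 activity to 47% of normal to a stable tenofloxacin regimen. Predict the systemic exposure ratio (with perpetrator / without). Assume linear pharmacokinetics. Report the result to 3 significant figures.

The CYP1A2 pathway (34% of clearance) is reduced to 0.47× activity: 0.34 × 0.47 = 0.1598.
CYP2C8 (18%) and the residual 48% are unaffected.
Relative clearance = 0.1598 + 0.18 + 0.48 = 0.8198.
Systemic exposure is inversely proportional to clearance, so the fold-change is 1 / 0.8198 = 1.22.

1.22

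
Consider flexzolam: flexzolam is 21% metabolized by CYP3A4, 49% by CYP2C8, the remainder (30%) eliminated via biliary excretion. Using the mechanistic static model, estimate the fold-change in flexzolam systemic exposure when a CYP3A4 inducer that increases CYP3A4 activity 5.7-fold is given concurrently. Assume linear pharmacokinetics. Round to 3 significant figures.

The CYP3A4 pathway (21% of clearance) increases to 5.7× activity: 0.21 × 5.7 = 1.197.
CYP2C8 (49%) and the residual 30% are unaffected.
New clearance relative to baseline: 1.197 + 0.49 + 0.3 = 1.987.
Systemic exposure ratio = CL_old/CL_new = 1 / 1.987 = 0.503.

0.503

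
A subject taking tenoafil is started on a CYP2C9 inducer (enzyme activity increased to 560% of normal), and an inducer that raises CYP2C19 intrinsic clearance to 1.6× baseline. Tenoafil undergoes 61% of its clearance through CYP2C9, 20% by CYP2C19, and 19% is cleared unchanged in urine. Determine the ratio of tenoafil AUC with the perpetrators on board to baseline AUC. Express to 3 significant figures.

CYP2C9: 0.61 × 5.6 = 3.416
CYP2C19: 0.2 × 1.6 = 0.32
Other: 0.19 (unchanged)
New clearance relative to baseline: 3.416 + 0.32 + 0.19 = 3.926.
AUC ∝ 1/CL: fold-change = 1 / 3.926 = 0.255.

0.255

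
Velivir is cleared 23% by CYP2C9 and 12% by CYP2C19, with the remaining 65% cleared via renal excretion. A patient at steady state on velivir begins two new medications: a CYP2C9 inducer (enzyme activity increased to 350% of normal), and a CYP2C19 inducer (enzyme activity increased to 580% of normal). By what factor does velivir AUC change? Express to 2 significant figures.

CYP2C9: 0.23 × 3.5 = 0.805
CYP2C19: 0.12 × 5.8 = 0.696
Other: 0.65 (unchanged)
Relative clearance = 0.805 + 0.696 + 0.65 = 2.151.
Because AUC varies inversely with clearance, the combined effect is 1 / 2.151 = 0.46.

0.46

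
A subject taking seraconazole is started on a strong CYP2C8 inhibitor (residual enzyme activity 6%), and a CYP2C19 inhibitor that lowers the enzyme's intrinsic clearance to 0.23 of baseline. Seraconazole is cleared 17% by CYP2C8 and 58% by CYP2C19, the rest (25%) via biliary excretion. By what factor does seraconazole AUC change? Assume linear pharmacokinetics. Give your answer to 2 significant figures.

CYP2C8: 0.17 × 0.06 = 0.0102
CYP2C19: 0.58 × 0.23 = 0.1334
Other: 0.25 (unchanged)
New clearance relative to baseline: 0.0102 + 0.1334 + 0.25 = 0.3936.
Net AUC ratio = 1 / 0.3936 = 2.5.

2.5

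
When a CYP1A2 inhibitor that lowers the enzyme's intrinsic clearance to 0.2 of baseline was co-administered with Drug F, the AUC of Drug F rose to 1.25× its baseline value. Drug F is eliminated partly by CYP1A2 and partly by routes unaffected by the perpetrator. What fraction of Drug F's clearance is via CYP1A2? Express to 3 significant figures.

Write x for the fraction cleared via CYP1A2. The observed AUC change means clearance fell to 1/1.25 = 0.8 of baseline.
Only the CYP1A2 route changed, so 0.8 = x·0.2 + (1 − x), giving x = 0.250.

0.250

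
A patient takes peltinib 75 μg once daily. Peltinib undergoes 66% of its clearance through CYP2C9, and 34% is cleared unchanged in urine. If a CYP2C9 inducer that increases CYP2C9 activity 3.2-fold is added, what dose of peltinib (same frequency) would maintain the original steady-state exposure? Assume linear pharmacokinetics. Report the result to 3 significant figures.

184 μg

The CYP2C9 pathway (66% of clearance) increases to 3.2× activity: 0.66 × 3.2 = 2.112.
Non-CYP routes (34%) are unchanged.
New clearance relative to baseline: 2.112 + 0.34 = 2.452.
To maintain the same steady-state level, dose must scale with clearance: new dose = 75 × 2.452 = 184 μg.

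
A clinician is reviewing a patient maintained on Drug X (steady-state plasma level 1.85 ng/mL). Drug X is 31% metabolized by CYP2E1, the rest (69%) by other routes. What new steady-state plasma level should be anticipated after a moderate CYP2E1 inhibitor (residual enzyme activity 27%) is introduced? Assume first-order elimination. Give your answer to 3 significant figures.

2.39 ng/mL

The CYP2E1 pathway (31% of clearance) drops to 0.27× activity: 0.31 × 0.27 = 0.0837.
Non-CYP routes (69%) are unchanged.
Relative clearance = 0.0837 + 0.69 = 0.7737.
New steady-state plasma level = baseline ÷ relative clearance = 1.85 / 0.7737 = 2.39 ng/mL.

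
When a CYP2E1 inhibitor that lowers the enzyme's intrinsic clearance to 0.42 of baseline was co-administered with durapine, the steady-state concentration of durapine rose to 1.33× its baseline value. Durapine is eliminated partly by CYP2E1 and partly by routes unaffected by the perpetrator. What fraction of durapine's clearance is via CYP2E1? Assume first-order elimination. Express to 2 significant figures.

Let x = fm,CYP2E1. Because steady-state concentration ∝ 1/CL, relative clearance fell to 1/1.33 = 0.7519.
Only the CYP2E1 route changed, so 0.7519 = x·0.42 + (1 − x), giving x = 0.43.

0.43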